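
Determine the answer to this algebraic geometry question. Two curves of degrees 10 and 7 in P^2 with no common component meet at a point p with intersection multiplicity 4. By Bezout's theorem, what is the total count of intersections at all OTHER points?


By Bezout's theorem, the total intersection number is d1 * d2.
Total = 10 * 7 = 70
Intersection multiplicity at p = 4
Remaining intersections = 70 - 4 = 66

66


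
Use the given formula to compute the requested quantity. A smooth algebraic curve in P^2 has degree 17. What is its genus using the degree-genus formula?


Using the genus formula for smooth plane curves:
g = (d-1)(d-2)/2
g = (17-1)(17-2)/2
g = 16*15/2
g = 240/2 = 120

120


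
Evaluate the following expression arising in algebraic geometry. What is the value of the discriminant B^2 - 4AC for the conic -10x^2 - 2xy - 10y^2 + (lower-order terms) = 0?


The discriminant of a conic Ax^2 + Bxy + Cy^2 + ... = 0 is B^2 - 4AC.
B^2 = (-2)^2 = 4
4AC = 4*(-10)*(-10) = 400
Discriminant = 4 - 400 = -396

-396


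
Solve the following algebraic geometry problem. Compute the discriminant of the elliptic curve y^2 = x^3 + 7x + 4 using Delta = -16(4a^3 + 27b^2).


Compute each component:
4a^3 = 4*7^3 = 4*343 = 1372
27b^2 = 27*4^2 = 27*16 = 432
4a^3 + 27b^2 = 1372 + 432 = 1804
Delta = -16*1804 = -28864

-28864


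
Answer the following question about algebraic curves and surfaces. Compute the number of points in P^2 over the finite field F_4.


P^2(F_4) has (q^(n+1) - 1)/(q - 1) points.
= 4^2 + 4^1 + 4^0
= 16 + 4 + 1
= 21

21


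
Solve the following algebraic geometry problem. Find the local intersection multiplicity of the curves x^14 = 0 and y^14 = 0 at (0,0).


The intersection multiplicity of V(x^a) and V(y^b) at the origin is:
I(O; V(x^14), V(y^14)) = dim_k(k[x,y]/(x^14, y^14))
A basis for k[x,y]/(x^14, y^14) is the set of monomials x^i * y^j
where 0 <= i < 14 and 0 <= j < 14.
The number of such monomials is 14 * 14 = 196

196


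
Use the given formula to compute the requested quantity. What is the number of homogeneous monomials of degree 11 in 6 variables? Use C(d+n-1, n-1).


The number of degree-11 monomials in 6 variables is C(d+n-1, n-1).
= C(11+6-1, 6-1) = C(16, 5)
= 4368

4368


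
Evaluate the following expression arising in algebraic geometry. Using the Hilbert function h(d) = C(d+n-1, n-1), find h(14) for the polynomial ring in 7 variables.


The Hilbert function for the polynomial ring in 7 variables is:
h(d) = C(d+n-1, n-1)
h(14) = C(14+7-1, 7-1) = C(20, 6)
= 20! / (6! * 14!)
= 38760

38760


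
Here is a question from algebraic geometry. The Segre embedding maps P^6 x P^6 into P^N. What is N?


The Segre embedding maps P^m x P^n into P^N via
all products of coordinates from each factor.
N = (m+1)(n+1) - 1
N = (6+1)(6+1) - 1
N = 7*7 - 1
N = 49 - 1 = 48

48


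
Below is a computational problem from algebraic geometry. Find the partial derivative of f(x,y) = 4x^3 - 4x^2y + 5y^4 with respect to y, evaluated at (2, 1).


df/dy = (-4)*x^2 + 4*5*y^3
At (2,1): (-4)*2^2 + 4*5*1^3
= -16 + 20
= 4

4


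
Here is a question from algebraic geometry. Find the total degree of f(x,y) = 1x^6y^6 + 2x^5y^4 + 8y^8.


Examine each term for its total degree (sum of exponents).
  Term '1x^6y^6' has total degree 6+6 = 12.
  Term '2x^5y^4' has total degree 5+4 = 9.
  Term '8y^8' has total degree 0+8 = 8.
The maximum total degree among all terms is 12.

12


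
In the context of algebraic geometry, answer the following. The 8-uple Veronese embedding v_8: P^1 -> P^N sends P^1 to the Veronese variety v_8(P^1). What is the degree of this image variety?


The Veronese variety v_8(P^1) has degree d^r.
d^r = 8^1 = 8

8


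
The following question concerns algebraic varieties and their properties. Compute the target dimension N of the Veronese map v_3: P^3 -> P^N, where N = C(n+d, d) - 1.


The Veronese embedding v_d: P^n -> P^N maps each point to all
degree-d monomials in n+1 homogeneous coordinates.
N = C(n+d, d) - 1
N = C(3+3, 3) - 1
N = C(6, 3) - 1
C(6, 3) = 20
N = 20 - 1 = 19

19


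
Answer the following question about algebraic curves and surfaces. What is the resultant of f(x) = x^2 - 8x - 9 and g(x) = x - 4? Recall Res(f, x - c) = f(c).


For Res(f, x - c), we evaluate f at x = c.
f(4) = 4^2 - 8*4 - 9
= 16 - 32 - 9
= -16 - 9 = -25
Res(f, g) = -25

-25


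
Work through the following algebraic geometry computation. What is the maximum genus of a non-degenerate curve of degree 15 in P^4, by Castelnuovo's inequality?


Castelnuovo's bound: write d - 1 = m(r-1) + epsilon with 0 <= epsilon < r-1.
d - 1 = 15 - 1 = 14
r - 1 = 4 - 1 = 3
14 = 4*3 + 2, so m = 4, epsilon = 2
pi(d, r) = m(m-1)(r-1)/2 + m*epsilon
= 4*3*3/2 + 4*2
= 36/2 + 8
= 18 + 8 = 26

26


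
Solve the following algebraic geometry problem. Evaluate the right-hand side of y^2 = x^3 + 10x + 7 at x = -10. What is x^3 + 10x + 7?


Compute x^3 + 10x + 7 at x = -10:
x^3 = (-10)^3 = -1000
10*x = 10*(-10) = -100
Sum: -1000 - 100 + 7 = -1093

-1093


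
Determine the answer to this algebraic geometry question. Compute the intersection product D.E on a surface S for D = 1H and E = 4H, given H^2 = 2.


Using bilinearity of the intersection pairing on a surface S:
(aH).(bH) = ab * (H.H)
We have H^2 = 2.
D.E = (1H).(4H) = 1*4*2
= 4*2
= 8

8


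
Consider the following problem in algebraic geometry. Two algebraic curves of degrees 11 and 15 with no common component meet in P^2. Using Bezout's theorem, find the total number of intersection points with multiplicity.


Bezout's theorem states the intersection count equals the product of degrees.
Intersection count = 11 * 15 = 165

165


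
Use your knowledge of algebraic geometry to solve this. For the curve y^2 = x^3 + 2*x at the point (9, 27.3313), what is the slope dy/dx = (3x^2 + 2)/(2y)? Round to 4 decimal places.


Using implicit differentiation of y^2 = x^3 + 2*x:
2y * dy/dx = 3x^2 + 2
dy/dx = (3x^2 + 2)/(2y)
Numerator: 3*9^2 + 2 = 245
Denominator: 2*27.3313 = 54.6626
dy/dx = 245/54.6626 = 4.4820

4.4820


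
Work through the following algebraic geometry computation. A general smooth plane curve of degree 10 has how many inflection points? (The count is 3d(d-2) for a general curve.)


For a general smooth plane curve C of degree d, the inflection points are
the intersection of C with its Hessian curve, which has degree 3(d-2).
By Bezout, the total intersection number is d * 3(d-2) = 10 * 24 = 240.
For a general curve every flex is ordinary, so each contributes
multiplicity 1 to C·Hess(C), and the number of distinct inflection
points is 3d(d-2).
Inflection points = 3*10*(10-2) = 3*10*8 = 240

240


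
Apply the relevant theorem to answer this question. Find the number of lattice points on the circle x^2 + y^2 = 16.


Systematically check integer values of x where x^2 <= 16.
For each valid x, check if 16 - x^2 is a perfect square.
x=0: 16 - 0 = 16, sqrt = 4 (valid)
x=4: 16 - 16 = 0, sqrt = 0 (valid)
Total integer solutions found: 4

4


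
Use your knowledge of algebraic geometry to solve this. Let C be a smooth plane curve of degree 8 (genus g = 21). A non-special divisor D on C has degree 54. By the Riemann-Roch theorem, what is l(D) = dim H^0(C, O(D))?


First, compute the genus of a smooth plane curve of degree 8:
g = (d-1)(d-2)/2 = (8-1)(8-2)/2 = 21
For a non-special divisor D (i.e., h^1(D) = 0), Riemann-Roch gives:
l(D) = deg(D) - g + 1
Since deg(D) = 54 >= 2g - 1 = 41, D is non-special.
l(D) = 54 - 21 + 1 = 34

34


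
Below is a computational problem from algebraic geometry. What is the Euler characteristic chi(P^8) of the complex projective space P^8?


The complex projective space P^8 has one cell in each even real dimension 0, 2, ..., 16.
The cohomology groups are H^{2k}(P^8) = Z for k = 0,...,8, and 0 otherwise.
Euler characteristic = sum of Betti numbers = 1 per even-dimensional cohomology group.
chi(P^8) = 8 + 1 = 9

9


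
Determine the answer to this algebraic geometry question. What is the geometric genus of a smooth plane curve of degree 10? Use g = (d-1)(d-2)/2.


Using the genus formula for smooth plane curves:
g = (d-1)(d-2)/2
g = (10-1)(10-2)/2
g = 9*8/2
g = 72/2 = 36

36


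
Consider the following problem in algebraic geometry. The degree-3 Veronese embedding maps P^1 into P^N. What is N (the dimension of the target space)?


The Veronese embedding v_d: P^n -> P^N maps each point to all
degree-d monomials in n+1 homogeneous coordinates.
N = C(n+d, d) - 1
N = C(1+3, 3) - 1
N = C(4, 3) - 1
C(4, 3) = 4
N = 4 - 1 = 3

3


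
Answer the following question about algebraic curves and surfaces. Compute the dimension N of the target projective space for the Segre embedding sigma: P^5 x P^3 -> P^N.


The Segre embedding maps P^m x P^n into P^N via
all products of coordinates from each factor.
N = (m+1)(n+1) - 1
N = (5+1)(3+1) - 1
N = 6*4 - 1
N = 24 - 1 = 23

23


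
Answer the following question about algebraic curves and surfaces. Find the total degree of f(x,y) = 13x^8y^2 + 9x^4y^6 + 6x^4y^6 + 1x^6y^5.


Examine each term for its total degree (sum of exponents).
  Term '13x^8y^2' has total degree 8+2 = 10.
  Term '9x^4y^6' has total degree 4+6 = 10.
  Term '6x^4y^6' has total degree 4+6 = 10.
  Term '1x^6y^5' has total degree 6+5 = 11.
The maximum total degree among all terms is 11.

11


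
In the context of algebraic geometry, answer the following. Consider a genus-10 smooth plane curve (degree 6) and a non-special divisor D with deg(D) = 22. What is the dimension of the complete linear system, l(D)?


First, compute the genus of a smooth plane curve of degree 6:
g = (d-1)(d-2)/2 = (6-1)(6-2)/2 = 10
For a non-special divisor D (i.e., h^1(D) = 0), Riemann-Roch gives:
l(D) = deg(D) - g + 1
Since deg(D) = 22 >= 2g - 1 = 19, D is non-special.
l(D) = 22 - 10 + 1 = 13

13


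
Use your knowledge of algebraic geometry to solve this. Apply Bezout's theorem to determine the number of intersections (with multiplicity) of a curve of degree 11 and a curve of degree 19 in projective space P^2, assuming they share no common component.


Bezout's theorem states the intersection count equals the product of degrees.
Intersection count = 11 * 19 = 209

209


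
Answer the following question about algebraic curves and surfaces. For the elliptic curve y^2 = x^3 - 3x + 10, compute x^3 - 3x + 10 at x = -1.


Compute x^3 - 3x + 10 at x = -1:
x^3 = (-1)^3 = -1
(-3)*x = (-3)*(-1) = 3
Sum: -1 + 3 + 10 = 12

12


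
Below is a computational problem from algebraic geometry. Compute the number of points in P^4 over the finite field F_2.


P^4(F_2) has (q^(n+1) - 1)/(q - 1) points.
= 2^4 + 2^3 + 2^2 + 2^1 + 2^0
= 16 + 8 + 4 + 2 + 1
= 31

31


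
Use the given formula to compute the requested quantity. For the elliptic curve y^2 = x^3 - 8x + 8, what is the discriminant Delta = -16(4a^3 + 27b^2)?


Compute each component:
4a^3 = 4*(-8)^3 = 4*(-512) = -2048
27b^2 = 27*8^2 = 27*64 = 1728
4a^3 + 27b^2 = -2048 + 1728 = -320
Delta = -16*(-320) = 5120

5120


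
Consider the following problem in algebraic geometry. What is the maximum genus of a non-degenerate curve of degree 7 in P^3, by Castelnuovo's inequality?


Castelnuovo's bound: write d - 1 = m(r-1) + epsilon with 0 <= epsilon < r-1.
d - 1 = 7 - 1 = 6
r - 1 = 3 - 1 = 2
6 = 3*2 + 0, so m = 3, epsilon = 0
pi(d, r) = m(m-1)(r-1)/2 + m*epsilon
= 3*2*2/2 + 3*0
= 12/2 + 0
= 6 + 0 = 6

6


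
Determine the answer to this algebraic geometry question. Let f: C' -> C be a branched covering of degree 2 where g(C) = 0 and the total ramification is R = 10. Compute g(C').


Riemann-Hurwitz formula: 2g' - 2 = d(2g - 2) + R
Given: d = 2, g = 0, R = 10
2g' - 2 = 2*(2*0 - 2) + 10
2g' - 2 = 2*(-2) + 10
2g' - 2 = -4 + 10 = 6
2g' = 8
g' = 4

4


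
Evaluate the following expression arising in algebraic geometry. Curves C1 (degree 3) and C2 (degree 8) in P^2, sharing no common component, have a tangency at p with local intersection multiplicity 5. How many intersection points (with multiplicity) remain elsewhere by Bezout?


By Bezout's theorem, the total intersection number is d1 * d2.
Total = 3 * 8 = 24
Intersection multiplicity at p = 5
Remaining intersections = 24 - 5 = 19

19


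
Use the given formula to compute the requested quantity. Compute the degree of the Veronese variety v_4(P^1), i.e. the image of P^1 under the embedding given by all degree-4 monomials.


The Veronese variety v_4(P^1) has degree d^r.
d^r = 4^1 = 4

4


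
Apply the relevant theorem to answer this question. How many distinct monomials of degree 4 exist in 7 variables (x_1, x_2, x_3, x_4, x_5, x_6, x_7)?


The number of degree-4 monomials in 7 variables is C(d+n-1, n-1).
= C(4+7-1, 7-1) = C(10, 6)
= 210

210


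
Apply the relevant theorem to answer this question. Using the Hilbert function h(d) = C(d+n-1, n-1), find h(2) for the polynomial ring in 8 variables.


The Hilbert function for the polynomial ring in 8 variables is:
h(d) = C(d+n-1, n-1)
h(2) = C(2+8-1, 8-1) = C(9, 7)
= 9! / (7! * 2!)
= 36

36


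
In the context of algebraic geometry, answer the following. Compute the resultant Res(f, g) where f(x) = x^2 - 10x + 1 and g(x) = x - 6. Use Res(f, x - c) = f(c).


For Res(f, x - c), we evaluate f at x = c.
f(6) = 6^2 - 10*6 + 1
= 36 - 60 + 1
= -24 + 1 = -23
Res(f, g) = -23

-23


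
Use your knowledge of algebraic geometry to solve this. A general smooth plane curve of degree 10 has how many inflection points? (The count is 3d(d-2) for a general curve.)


For a general smooth plane curve C of degree d, the inflection points are
the intersection of C with its Hessian curve, which has degree 3(d-2).
By Bezout, the total intersection number is d * 3(d-2) = 10 * 24 = 240.
For a general curve every flex is ordinary, so each contributes
multiplicity 1 to C·Hess(C), and the number of distinct inflection
points is 3d(d-2).
Inflection points = 3*10*(10-2) = 3*10*8 = 240

240


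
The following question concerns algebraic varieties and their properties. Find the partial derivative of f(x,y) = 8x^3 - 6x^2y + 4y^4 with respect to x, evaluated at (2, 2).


df/dx = 3*8*x^2 + 2*(-6)*x^1*y
At (2,2): 3*8*2^2 + 2*(-6)*2^1*2
= 96 - 48
= 48

48


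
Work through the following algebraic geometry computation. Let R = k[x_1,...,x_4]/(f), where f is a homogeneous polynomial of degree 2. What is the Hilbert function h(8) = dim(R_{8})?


For R = k[x_1,...,x_n]/(f) with f homogeneous of degree e:
The Hilbert series is (1 - t^e)/(1 - t)^n.
So h(d) = C(d+n-1, n-1) - C(d-e+n-1, n-1) for d >= e.
With n=4, e=2, d=8:
C(8+4-1, 4-1) = C(11, 3) = 165
C(8-2+4-1, 4-1) = C(9, 3) = 84
h(8) = 165 - 84 = 81

81


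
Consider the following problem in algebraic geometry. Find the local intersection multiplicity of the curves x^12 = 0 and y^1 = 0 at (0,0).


The intersection multiplicity of V(x^a) and V(y^b) at the origin is:
I(O; V(x^12), V(y^1)) = dim_k(k[x,y]/(x^12, y^1))
A basis for k[x,y]/(x^12, y^1) is the set of monomials x^i * y^j
where 0 <= i < 12 and 0 <= j < 1.
The number of such monomials is 12 * 1 = 12

12


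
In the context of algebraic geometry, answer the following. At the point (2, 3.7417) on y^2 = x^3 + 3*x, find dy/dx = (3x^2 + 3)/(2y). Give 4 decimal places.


Using implicit differentiation of y^2 = x^3 + 3*x:
2y * dy/dx = 3x^2 + 3
dy/dx = (3x^2 + 3)/(2y)
Numerator: 3*2^2 + 3 = 15
Denominator: 2*3.7417 = 7.4834
dy/dx = 15/7.4834 = 2.0044

2.0044


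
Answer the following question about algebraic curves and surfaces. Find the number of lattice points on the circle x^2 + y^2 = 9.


Systematically check integer values of x where x^2 <= 9.
For each valid x, check if 9 - x^2 is a perfect square.
x=0: 9 - 0 = 9, sqrt = 3 (valid)
x=3: 9 - 9 = 0, sqrt = 0 (valid)
Total integer solutions found: 4

4


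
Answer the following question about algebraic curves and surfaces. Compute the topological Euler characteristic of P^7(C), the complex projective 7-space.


The complex projective space P^7 has one cell in each even real dimension 0, 2, ..., 14.
The cohomology groups are H^{2k}(P^7) = Z for k = 0,...,7, and 0 otherwise.
Euler characteristic = sum of Betti numbers = 1 per even-dimensional cohomology group.
chi(P^7) = 7 + 1 = 8

8


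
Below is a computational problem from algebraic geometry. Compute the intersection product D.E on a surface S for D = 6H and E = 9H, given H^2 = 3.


Using bilinearity of the intersection pairing on a surface S:
(aH).(bH) = ab * (H.H)
We have H^2 = 3.
D.E = (6H).(9H) = 6*9*3
= 54*3
= 162

162


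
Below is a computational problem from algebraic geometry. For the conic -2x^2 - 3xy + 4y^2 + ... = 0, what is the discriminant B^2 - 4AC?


The discriminant of a conic Ax^2 + Bxy + Cy^2 + ... = 0 is B^2 - 4AC.
B^2 = (-3)^2 = 9
4AC = 4*(-2)*4 = -32
Discriminant = 9 + 32 = 41

41


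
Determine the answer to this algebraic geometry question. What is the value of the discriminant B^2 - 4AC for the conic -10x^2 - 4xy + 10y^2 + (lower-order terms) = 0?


The discriminant of a conic Ax^2 + Bxy + Cy^2 + ... = 0 is B^2 - 4AC.
B^2 = (-4)^2 = 16
4AC = 4*(-10)*10 = -400
Discriminant = 16 + 400 = 416

416


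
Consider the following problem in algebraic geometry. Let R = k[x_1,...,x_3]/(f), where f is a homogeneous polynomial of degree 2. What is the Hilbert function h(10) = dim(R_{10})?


For R = k[x_1,...,x_n]/(f) with f homogeneous of degree e:
The Hilbert series is (1 - t^e)/(1 - t)^n.
So h(d) = C(d+n-1, n-1) - C(d-e+n-1, n-1) for d >= e.
With n=3, e=2, d=10:
C(10+3-1, 3-1) = C(12, 2) = 66
C(10-2+3-1, 3-1) = C(10, 2) = 45
h(10) = 66 - 45 = 21

21


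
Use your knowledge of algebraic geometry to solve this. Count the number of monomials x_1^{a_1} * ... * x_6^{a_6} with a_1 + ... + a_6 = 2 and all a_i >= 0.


The number of degree-2 monomials in 6 variables is C(d+n-1, n-1).
= C(2+6-1, 6-1) = C(7, 5)
= 21

21


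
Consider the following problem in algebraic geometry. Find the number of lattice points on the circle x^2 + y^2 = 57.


Systematically check integer values of x where x^2 <= 57.
For each valid x, check if 57 - x^2 is a perfect square.
Total integer solutions found: 0

0


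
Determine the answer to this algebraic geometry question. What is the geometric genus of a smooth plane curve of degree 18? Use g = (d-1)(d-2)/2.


Using the genus formula for smooth plane curves:
g = (d-1)(d-2)/2
g = (18-1)(18-2)/2
g = 17*16/2
g = 272/2 = 136

136


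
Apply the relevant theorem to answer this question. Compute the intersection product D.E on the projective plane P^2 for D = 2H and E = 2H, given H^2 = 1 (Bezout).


Using bilinearity of the intersection pairing on the projective plane P^2:
(aH).(bH) = ab * (H.H)
We have H^2 = 1 (Bezout).
D.E = (2H).(2H) = 2*2*1
= 4*1
= 4

4


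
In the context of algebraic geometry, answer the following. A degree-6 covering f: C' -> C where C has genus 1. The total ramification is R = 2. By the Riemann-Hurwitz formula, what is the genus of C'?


Riemann-Hurwitz formula: 2g' - 2 = d(2g - 2) + R
Given: d = 6, g = 1, R = 2
2g' - 2 = 6*(2*1 - 2) + 2
2g' - 2 = 6*0 + 2
2g' - 2 = 0 + 2 = 2
2g' = 4
g' = 2

2


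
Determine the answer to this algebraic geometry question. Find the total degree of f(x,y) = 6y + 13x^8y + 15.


Examine each term for its total degree (sum of exponents).
  Term '6y' has total degree 0+1 = 1.
  Term '13x^8y' has total degree 8+1 = 9.
  Term '15' has total degree 0+0 = 0.
The maximum total degree among all terms is 9.

9


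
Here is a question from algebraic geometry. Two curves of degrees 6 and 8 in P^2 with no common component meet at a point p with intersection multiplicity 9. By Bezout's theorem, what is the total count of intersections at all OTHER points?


By Bezout's theorem, the total intersection number is d1 * d2.
Total = 6 * 8 = 48
Intersection multiplicity at p = 9
Remaining intersections = 48 - 9 = 39

39


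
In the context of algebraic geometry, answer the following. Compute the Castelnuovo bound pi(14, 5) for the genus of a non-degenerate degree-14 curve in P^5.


Castelnuovo's bound: write d - 1 = m(r-1) + epsilon with 0 <= epsilon < r-1.
d - 1 = 14 - 1 = 13
r - 1 = 5 - 1 = 4
13 = 3*4 + 1, so m = 3, epsilon = 1
pi(d, r) = m(m-1)(r-1)/2 + m*epsilon
= 3*2*4/2 + 3*1
= 24/2 + 3
= 12 + 3 = 15

15


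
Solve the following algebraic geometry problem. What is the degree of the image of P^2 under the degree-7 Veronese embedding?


The Veronese variety v_7(P^2) has degree d^r.
d^r = 7^2 = 49

49


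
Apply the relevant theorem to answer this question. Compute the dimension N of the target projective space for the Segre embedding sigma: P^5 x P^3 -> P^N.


The Segre embedding maps P^m x P^n into P^N via
all products of coordinates from each factor.
N = (m+1)(n+1) - 1
N = (5+1)(3+1) - 1
N = 6*4 - 1
N = 24 - 1 = 23

23


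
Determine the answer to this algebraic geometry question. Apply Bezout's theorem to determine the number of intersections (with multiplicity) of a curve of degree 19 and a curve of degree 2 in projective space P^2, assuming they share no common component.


Bezout's theorem states the intersection count equals the product of degrees.
Intersection count = 19 * 2 = 38

38


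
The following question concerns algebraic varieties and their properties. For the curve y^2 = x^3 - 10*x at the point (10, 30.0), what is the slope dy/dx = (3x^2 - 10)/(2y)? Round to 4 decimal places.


Using implicit differentiation of y^2 = x^3 - 10*x:
2y * dy/dx = 3x^2 - 10
dy/dx = (3x^2 - 10)/(2y)
Numerator: 3*10^2 - 10 = 290
Denominator: 2*30.0 = 60.0
dy/dx = 290/60.0 = 4.8333

4.8333


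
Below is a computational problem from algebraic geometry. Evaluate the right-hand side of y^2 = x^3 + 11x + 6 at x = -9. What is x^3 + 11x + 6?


Compute x^3 + 11x + 6 at x = -9:
x^3 = (-9)^3 = -729
11*x = 11*(-9) = -99
Sum: -729 - 99 + 6 = -822

-822


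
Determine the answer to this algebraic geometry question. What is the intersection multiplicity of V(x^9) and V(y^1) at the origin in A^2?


The intersection multiplicity of V(x^a) and V(y^b) at the origin is:
I(O; V(x^9), V(y^1)) = dim_k(k[x,y]/(x^9, y^1))
A basis for k[x,y]/(x^9, y^1) is the set of monomials x^i * y^j
where 0 <= i < 9 and 0 <= j < 1.
The number of such monomials is 9 * 1 = 9

9


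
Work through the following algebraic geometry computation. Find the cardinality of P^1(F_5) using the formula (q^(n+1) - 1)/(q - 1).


P^1(F_5) has (q^(n+1) - 1)/(q - 1) points.
= 5^1 + 5^0
= 5 + 1
= 6

6


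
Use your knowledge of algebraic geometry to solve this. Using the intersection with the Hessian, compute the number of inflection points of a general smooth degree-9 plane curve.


For a general smooth plane curve C of degree d, the inflection points are
the intersection of C with its Hessian curve, which has degree 3(d-2).
By Bezout, the total intersection number is d * 3(d-2) = 9 * 21 = 189.
For a general curve every flex is ordinary, so each contributes
multiplicity 1 to C·Hess(C), and the number of distinct inflection
points is 3d(d-2).
Inflection points = 3*9*(9-2) = 3*9*7 = 189

189


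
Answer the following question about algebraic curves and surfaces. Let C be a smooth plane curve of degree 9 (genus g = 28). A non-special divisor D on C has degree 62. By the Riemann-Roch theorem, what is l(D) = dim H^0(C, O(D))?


First, compute the genus of a smooth plane curve of degree 9:
g = (d-1)(d-2)/2 = (9-1)(9-2)/2 = 28
For a non-special divisor D (i.e., h^1(D) = 0), Riemann-Roch gives:
l(D) = deg(D) - g + 1
Since deg(D) = 62 >= 2g - 1 = 55, D is non-special.
l(D) = 62 - 28 + 1 = 35

35


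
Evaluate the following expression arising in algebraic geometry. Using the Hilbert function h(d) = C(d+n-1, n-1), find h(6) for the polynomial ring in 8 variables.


The Hilbert function for the polynomial ring in 8 variables is:
h(d) = C(d+n-1, n-1)
h(6) = C(6+8-1, 8-1) = C(13, 7)
= 13! / (7! * 6!)
= 1716

1716


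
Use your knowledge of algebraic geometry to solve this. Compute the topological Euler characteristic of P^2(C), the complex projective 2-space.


The complex projective space P^2 has one cell in each even real dimension 0, 2, ..., 4.
The cohomology groups are H^{2k}(P^2) = Z for k = 0,...,2, and 0 otherwise.
Euler characteristic = sum of Betti numbers = 1 per even-dimensional cohomology group.
chi(P^2) = 2 + 1 = 3

3


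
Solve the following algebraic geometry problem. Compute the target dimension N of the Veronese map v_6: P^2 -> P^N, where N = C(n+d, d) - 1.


The Veronese embedding v_d: P^n -> P^N maps each point to all
degree-d monomials in n+1 homogeneous coordinates.
N = C(n+d, d) - 1
N = C(2+6, 6) - 1
N = C(8, 6) - 1
C(8, 6) = 28
N = 28 - 1 = 27

27


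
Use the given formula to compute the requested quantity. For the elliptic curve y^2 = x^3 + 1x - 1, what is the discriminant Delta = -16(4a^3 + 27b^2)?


Compute each component:
4a^3 = 4*1^3 = 4*1 = 4
27b^2 = 27*(-1)^2 = 27*1 = 27
4a^3 + 27b^2 = 4 + 27 = 31
Delta = -16*31 = -496

-496


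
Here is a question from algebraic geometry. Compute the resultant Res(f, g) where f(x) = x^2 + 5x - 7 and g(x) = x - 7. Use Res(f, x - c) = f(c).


For Res(f, x - c), we evaluate f at x = c.
f(7) = 7^2 + 5*7 - 7
= 49 + 35 - 7
= 84 - 7 = 77
Res(f, g) = 77

77


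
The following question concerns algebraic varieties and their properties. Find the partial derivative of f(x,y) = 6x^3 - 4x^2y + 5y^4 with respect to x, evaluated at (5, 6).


df/dx = 3*6*x^2 + 2*(-4)*x^1*y
At (5,6): 3*6*5^2 + 2*(-4)*5^1*6
= 450 - 240
= 210

210


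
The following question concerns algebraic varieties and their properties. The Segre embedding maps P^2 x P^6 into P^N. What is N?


The Segre embedding maps P^m x P^n into P^N via
all products of coordinates from each factor.
N = (m+1)(n+1) - 1
N = (2+1)(6+1) - 1
N = 3*7 - 1
N = 21 - 1 = 20

20


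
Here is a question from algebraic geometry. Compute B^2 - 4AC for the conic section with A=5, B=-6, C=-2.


The discriminant of a conic Ax^2 + Bxy + Cy^2 + ... = 0 is B^2 - 4AC.
B^2 = (-6)^2 = 36
4AC = 4*5*(-2) = -40
Discriminant = 36 + 40 = 76

76


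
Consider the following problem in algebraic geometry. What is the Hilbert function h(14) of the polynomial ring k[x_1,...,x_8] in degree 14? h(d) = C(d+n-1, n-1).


The Hilbert function for the polynomial ring in 8 variables is:
h(d) = C(d+n-1, n-1)
h(14) = C(14+8-1, 8-1) = C(21, 7)
= 21! / (7! * 14!)
= 116280

116280


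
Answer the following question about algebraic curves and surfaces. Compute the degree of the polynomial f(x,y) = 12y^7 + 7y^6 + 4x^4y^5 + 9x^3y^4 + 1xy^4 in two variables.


Examine each term for its total degree (sum of exponents).
  Term '12y^7' has total degree 0+7 = 7.
  Term '7y^6' has total degree 0+6 = 6.
  Term '4x^4y^5' has total degree 4+5 = 9.
  Term '9x^3y^4' has total degree 3+4 = 7.
  Term '1xy^4' has total degree 1+4 = 5.
The maximum total degree among all terms is 9.

9


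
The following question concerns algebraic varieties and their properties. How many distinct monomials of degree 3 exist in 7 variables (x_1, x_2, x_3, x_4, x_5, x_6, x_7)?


The number of degree-3 monomials in 7 variables is C(d+n-1, n-1).
= C(3+7-1, 7-1) = C(9, 6)
= 84

84


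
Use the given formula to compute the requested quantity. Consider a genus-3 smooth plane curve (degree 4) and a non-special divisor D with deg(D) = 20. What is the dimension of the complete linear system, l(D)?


First, compute the genus of a smooth plane curve of degree 4:
g = (d-1)(d-2)/2 = (4-1)(4-2)/2 = 3
For a non-special divisor D (i.e., h^1(D) = 0), Riemann-Roch gives:
l(D) = deg(D) - g + 1
Since deg(D) = 20 >= 2g - 1 = 5, D is non-special.
l(D) = 20 - 3 + 1 = 18

18


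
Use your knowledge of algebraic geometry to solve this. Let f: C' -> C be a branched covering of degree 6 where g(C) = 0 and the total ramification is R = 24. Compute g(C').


Riemann-Hurwitz formula: 2g' - 2 = d(2g - 2) + R
Given: d = 6, g = 0, R = 24
2g' - 2 = 6*(2*0 - 2) + 24
2g' - 2 = 6*(-2) + 24
2g' - 2 = -12 + 24 = 12
2g' = 14
g' = 7

7


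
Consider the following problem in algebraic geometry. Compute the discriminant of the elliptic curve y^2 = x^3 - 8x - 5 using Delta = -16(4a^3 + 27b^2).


Compute each component:
4a^3 = 4*(-8)^3 = 4*(-512) = -2048
27b^2 = 27*(-5)^2 = 27*25 = 675
4a^3 + 27b^2 = -2048 + 675 = -1373
Delta = -16*(-1373) = 21968

21968


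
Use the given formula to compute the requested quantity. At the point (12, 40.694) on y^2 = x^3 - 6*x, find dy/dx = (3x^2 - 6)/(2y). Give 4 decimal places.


Using implicit differentiation of y^2 = x^3 - 6*x:
2y * dy/dx = 3x^2 - 6
dy/dx = (3x^2 - 6)/(2y)
Numerator: 3*12^2 - 6 = 426
Denominator: 2*40.694 = 81.388
dy/dx = 426/81.388 = 5.2342

5.2342


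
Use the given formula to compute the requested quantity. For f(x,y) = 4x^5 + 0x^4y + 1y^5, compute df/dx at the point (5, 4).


df/dx = 5*4*x^4 + 4*0*x^3*y
At (5,4): 5*4*5^4 + 4*0*5^3*4
= 12500 + 0
= 12500

12500


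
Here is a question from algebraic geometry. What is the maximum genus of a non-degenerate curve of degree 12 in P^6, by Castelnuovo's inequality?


Castelnuovo's bound: write d - 1 = m(r-1) + epsilon with 0 <= epsilon < r-1.
d - 1 = 12 - 1 = 11
r - 1 = 6 - 1 = 5
11 = 2*5 + 1, so m = 2, epsilon = 1
pi(d, r) = m(m-1)(r-1)/2 + m*epsilon
= 2*1*5/2 + 2*1
= 10/2 + 2
= 5 + 2 = 7

7


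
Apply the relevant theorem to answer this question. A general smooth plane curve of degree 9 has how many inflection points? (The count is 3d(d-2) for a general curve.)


For a general smooth plane curve C of degree d, the inflection points are
the intersection of C with its Hessian curve, which has degree 3(d-2).
By Bezout, the total intersection number is d * 3(d-2) = 9 * 21 = 189.
For a general curve every flex is ordinary, so each contributes
multiplicity 1 to C·Hess(C), and the number of distinct inflection
points is 3d(d-2).
Inflection points = 3*9*(9-2) = 3*9*7 = 189

189


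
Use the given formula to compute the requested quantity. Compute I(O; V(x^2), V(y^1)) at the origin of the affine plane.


The intersection multiplicity of V(x^a) and V(y^b) at the origin is:
I(O; V(x^2), V(y^1)) = dim_k(k[x,y]/(x^2, y^1))
A basis for k[x,y]/(x^2, y^1) is the set of monomials x^i * y^j
where 0 <= i < 2 and 0 <= j < 1.
The number of such monomials is 2 * 1 = 2

2


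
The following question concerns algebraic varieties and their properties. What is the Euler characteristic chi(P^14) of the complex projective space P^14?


The complex projective space P^14 has one cell in each even real dimension 0, 2, ..., 28.
The cohomology groups are H^{2k}(P^14) = Z for k = 0,...,14, and 0 otherwise.
Euler characteristic = sum of Betti numbers = 1 per even-dimensional cohomology group.
chi(P^14) = 14 + 1 = 15

15


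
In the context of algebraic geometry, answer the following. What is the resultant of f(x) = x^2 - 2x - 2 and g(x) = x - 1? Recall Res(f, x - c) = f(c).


For Res(f, x - c), we evaluate f at x = c.
f(1) = 1^2 - 2*1 - 2
= 1 - 2 - 2
= -1 - 2 = -3
Res(f, g) = -3

-3


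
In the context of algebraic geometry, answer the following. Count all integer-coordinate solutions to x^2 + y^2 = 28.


Systematically check integer values of x where x^2 <= 28.
For each valid x, check if 28 - x^2 is a perfect square.
Total integer solutions found: 0

0


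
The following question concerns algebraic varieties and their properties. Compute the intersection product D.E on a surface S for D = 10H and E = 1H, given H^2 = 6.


Using bilinearity of the intersection pairing on a surface S:
(aH).(bH) = ab * (H.H)
We have H^2 = 6.
D.E = (10H).(1H) = 10*1*6
= 10*6
= 60

60


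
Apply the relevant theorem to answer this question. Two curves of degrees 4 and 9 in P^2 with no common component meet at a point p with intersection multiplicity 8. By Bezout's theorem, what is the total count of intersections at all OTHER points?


By Bezout's theorem, the total intersection number is d1 * d2.
Total = 4 * 9 = 36
Intersection multiplicity at p = 8
Remaining intersections = 36 - 8 = 28

28


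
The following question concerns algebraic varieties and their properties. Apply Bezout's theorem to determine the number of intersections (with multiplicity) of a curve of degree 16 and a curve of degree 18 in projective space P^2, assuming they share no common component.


Bezout's theorem states the intersection count equals the product of degrees.
Intersection count = 16 * 18 = 288

288


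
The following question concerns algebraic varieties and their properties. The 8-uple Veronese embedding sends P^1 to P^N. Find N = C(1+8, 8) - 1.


The Veronese embedding v_d: P^n -> P^N maps each point to all
degree-d monomials in n+1 homogeneous coordinates.
N = C(n+d, d) - 1
N = C(1+8, 8) - 1
N = C(9, 8) - 1
C(9, 8) = 9
N = 9 - 1 = 8

8


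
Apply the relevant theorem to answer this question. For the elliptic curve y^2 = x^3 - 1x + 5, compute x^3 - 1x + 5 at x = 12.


Compute x^3 - 1x + 5 at x = 12:
x^3 = 12^3 = 1728
(-1)*x = (-1)*12 = -12
Sum: 1728 - 12 + 5 = 1721

1721


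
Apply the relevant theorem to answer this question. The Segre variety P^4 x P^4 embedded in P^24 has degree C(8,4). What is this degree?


The degree of the Segre variety P^4 x P^4 is C(m+n, m).
= C(8, 4)
= 70

70


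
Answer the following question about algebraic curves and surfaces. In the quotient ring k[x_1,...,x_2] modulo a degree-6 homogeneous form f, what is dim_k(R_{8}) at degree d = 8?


For R = k[x_1,...,x_n]/(f) with f homogeneous of degree e:
The Hilbert series is (1 - t^e)/(1 - t)^n.
So h(d) = C(d+n-1, n-1) - C(d-e+n-1, n-1) for d >= e.
With n=2, e=6, d=8:
C(8+2-1, 2-1) = C(9, 1) = 9
C(8-6+2-1, 2-1) = C(3, 1) = 3
h(8) = 9 - 3 = 6

6


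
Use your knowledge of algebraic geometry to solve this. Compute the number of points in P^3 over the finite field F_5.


P^3(F_5) has (q^(n+1) - 1)/(q - 1) points.
= 5^3 + 5^2 + 5^1 + 5^0
= 125 + 25 + 5 + 1
= 156

156


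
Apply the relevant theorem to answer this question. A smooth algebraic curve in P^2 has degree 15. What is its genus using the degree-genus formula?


Using the genus formula for smooth plane curves:
g = (d-1)(d-2)/2
g = (15-1)(15-2)/2
g = 14*13/2
g = 182/2 = 91

91


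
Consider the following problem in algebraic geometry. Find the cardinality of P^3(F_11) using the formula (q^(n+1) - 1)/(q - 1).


P^3(F_11) has (q^(n+1) - 1)/(q - 1) points.
= 11^3 + 11^2 + 11^1 + 11^0
= 1331 + 121 + 11 + 1
= 1464

1464


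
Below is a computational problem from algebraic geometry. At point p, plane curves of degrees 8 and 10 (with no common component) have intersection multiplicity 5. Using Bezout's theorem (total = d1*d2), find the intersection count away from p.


By Bezout's theorem, the total intersection number is d1 * d2.
Total = 8 * 10 = 80
Intersection multiplicity at p = 5
Remaining intersections = 80 - 5 = 75

75


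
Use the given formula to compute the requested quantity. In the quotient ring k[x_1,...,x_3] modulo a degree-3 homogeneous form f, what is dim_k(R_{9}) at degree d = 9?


For R = k[x_1,...,x_n]/(f) with f homogeneous of degree e:
The Hilbert series is (1 - t^e)/(1 - t)^n.
So h(d) = C(d+n-1, n-1) - C(d-e+n-1, n-1) for d >= e.
With n=3, e=3, d=9:
C(9+3-1, 3-1) = C(11, 2) = 55
C(9-3+3-1, 3-1) = C(8, 2) = 28
h(9) = 55 - 28 = 27

27


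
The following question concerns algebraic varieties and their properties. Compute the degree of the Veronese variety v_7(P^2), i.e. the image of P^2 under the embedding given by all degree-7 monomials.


The Veronese variety v_7(P^2) has degree d^r.
d^r = 7^2 = 49

49


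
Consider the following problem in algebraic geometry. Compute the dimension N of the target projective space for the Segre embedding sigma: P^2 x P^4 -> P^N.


The Segre embedding maps P^m x P^n into P^N via
all products of coordinates from each factor.
N = (m+1)(n+1) - 1
N = (2+1)(4+1) - 1
N = 3*5 - 1
N = 15 - 1 = 14

14


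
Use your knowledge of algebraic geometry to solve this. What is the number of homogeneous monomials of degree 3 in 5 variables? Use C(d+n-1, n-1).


The number of degree-3 monomials in 5 variables is C(d+n-1, n-1).
= C(3+5-1, 5-1) = C(7, 4)
= 35

35


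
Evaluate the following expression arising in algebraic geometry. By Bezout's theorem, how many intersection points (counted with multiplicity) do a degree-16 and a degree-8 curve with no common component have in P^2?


Bezout's theorem states the intersection count equals the product of degrees.
Intersection count = 16 * 8 = 128

128


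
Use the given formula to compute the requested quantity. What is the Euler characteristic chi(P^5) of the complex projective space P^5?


The complex projective space P^5 has one cell in each even real dimension 0, 2, ..., 10.
The cohomology groups are H^{2k}(P^5) = Z for k = 0,...,5, and 0 otherwise.
Euler characteristic = sum of Betti numbers = 1 per even-dimensional cohomology group.
chi(P^5) = 5 + 1 = 6

6


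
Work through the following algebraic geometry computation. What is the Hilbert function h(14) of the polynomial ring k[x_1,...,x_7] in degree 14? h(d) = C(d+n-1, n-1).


The Hilbert function for the polynomial ring in 7 variables is:
h(d) = C(d+n-1, n-1)
h(14) = C(14+7-1, 7-1) = C(20, 6)
= 20! / (6! * 14!)
= 38760

38760


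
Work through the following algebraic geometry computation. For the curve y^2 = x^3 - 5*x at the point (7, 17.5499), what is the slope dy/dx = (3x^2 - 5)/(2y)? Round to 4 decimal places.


Using implicit differentiation of y^2 = x^3 - 5*x:
2y * dy/dx = 3x^2 - 5
dy/dx = (3x^2 - 5)/(2y)
Numerator: 3*7^2 - 5 = 142
Denominator: 2*17.5499 = 35.0998
dy/dx = 142/35.0998 = 4.0456

4.0456


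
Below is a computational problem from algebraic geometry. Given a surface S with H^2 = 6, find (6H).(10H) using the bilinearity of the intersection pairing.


Using bilinearity of the intersection pairing on a surface S:
(aH).(bH) = ab * (H.H)
We have H^2 = 6.
D.E = (6H).(10H) = 6*10*6
= 60*6
= 360

360


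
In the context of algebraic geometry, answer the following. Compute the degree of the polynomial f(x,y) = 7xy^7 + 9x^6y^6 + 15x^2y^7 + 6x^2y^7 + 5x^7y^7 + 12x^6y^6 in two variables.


Examine each term for its total degree (sum of exponents).
  Term '7xy^7' has total degree 1+7 = 8.
  Term '9x^6y^6' has total degree 6+6 = 12.
  Term '15x^2y^7' has total degree 2+7 = 9.
  Term '6x^2y^7' has total degree 2+7 = 9.
  Term '5x^7y^7' has total degree 7+7 = 14.
  Term '12x^6y^6' has total degree 6+6 = 12.
The maximum total degree among all terms is 14.

14


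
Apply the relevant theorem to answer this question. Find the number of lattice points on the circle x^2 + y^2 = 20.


Systematically check integer values of x where x^2 <= 20.
For each valid x, check if 20 - x^2 is a perfect square.
x=2: 20 - 4 = 16, sqrt = 4 (valid)
x=4: 20 - 16 = 4, sqrt = 2 (valid)
Total integer solutions found: 8

8


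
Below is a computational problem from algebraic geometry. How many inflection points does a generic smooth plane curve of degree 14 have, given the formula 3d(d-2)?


For a general smooth plane curve C of degree d, the inflection points are
the intersection of C with its Hessian curve, which has degree 3(d-2).
By Bezout, the total intersection number is d * 3(d-2) = 14 * 36 = 504.
For a general curve every flex is ordinary, so each contributes
multiplicity 1 to C·Hess(C), and the number of distinct inflection
points is 3d(d-2).
Inflection points = 3*14*(14-2) = 3*14*12 = 504

504


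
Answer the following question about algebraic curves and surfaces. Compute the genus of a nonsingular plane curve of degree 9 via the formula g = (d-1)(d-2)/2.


Using the genus formula for smooth plane curves:
g = (d-1)(d-2)/2
g = (9-1)(9-2)/2
g = 8*7/2
g = 56/2 = 28

28


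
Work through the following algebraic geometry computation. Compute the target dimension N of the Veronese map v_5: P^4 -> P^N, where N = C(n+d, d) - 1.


The Veronese embedding v_d: P^n -> P^N maps each point to all
degree-d monomials in n+1 homogeneous coordinates.
N = C(n+d, d) - 1
N = C(4+5, 5) - 1
N = C(9, 5) - 1
C(9, 5) = 126
N = 126 - 1 = 125

125
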